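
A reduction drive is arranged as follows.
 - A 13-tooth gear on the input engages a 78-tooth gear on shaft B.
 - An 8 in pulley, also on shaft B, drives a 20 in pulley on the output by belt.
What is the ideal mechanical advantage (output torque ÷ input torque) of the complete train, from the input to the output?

15

Each stage contributes driven/driver: gear mesh 78/13 = 6, belt 20/8 = 2.5.
Overall: 6 × 2.5 = 15.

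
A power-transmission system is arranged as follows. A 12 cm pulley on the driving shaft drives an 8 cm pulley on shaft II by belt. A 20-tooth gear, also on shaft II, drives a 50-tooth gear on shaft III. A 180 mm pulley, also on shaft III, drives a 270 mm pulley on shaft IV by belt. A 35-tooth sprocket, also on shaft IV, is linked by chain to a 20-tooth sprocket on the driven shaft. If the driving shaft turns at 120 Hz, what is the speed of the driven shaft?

Belt: ratio = 8/12 = 0.66667, so shaft II turns at 120 / 0.66667 = 180 Hz.
Gear mesh: ratio = 50/20 = 2.5, so shaft III turns at 180 / 2.5 = 72 Hz.
Belt: ratio = 270/180 = 1.5, so shaft IV turns at 72 / 1.5 = 48 Hz.
Chain: ratio = 20/35 = 0.57143, so the driven shaft turns at 48 / 0.57143 = 84 Hz.

84 Hz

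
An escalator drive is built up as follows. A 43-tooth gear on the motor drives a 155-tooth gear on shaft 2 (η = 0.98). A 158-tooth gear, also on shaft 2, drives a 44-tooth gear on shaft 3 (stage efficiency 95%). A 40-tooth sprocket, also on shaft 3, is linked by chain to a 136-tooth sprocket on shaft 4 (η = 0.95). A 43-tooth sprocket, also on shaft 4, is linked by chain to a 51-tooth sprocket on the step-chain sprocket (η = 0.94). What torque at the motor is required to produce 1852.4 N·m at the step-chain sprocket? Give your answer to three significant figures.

550 N·m

Overall ratio R = 3.6047 × 0.27848 × 3.4 × 1.186 = 4.048; overall efficiency η = 0.98 × 0.95 × 0.95 × 0.94 = 0.8314.
Input torque = output torque / (R × η) = 1852.4 / (4.048 × 0.8314) = 550.42 N·m.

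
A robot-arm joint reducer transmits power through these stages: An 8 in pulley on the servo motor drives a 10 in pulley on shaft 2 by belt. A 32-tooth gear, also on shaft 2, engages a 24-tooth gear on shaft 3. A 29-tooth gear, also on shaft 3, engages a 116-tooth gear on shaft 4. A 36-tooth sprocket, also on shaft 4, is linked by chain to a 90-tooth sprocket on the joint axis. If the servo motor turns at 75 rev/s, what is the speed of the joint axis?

belt 10/8 = 1.25 → 75/1.25 = 60 rev/s
gear mesh 24/32 = 0.75 → 60/0.75 = 80 rev/s
gear mesh 116/29 = 4 → 80/4 = 20 rev/s
chain 90/36 = 2.5 → 20/2.5 = 8 rev/s

8 rev/s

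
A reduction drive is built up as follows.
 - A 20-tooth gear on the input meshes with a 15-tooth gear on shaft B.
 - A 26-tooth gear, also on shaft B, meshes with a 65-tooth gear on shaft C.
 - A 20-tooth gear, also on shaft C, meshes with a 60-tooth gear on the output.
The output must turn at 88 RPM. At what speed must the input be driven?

495 RPM

Overall ratio R = 0.75 × 2.5 × 3 = 5.625.
Required input speed = output speed × R = 88 × 5.625 = 495 RPM.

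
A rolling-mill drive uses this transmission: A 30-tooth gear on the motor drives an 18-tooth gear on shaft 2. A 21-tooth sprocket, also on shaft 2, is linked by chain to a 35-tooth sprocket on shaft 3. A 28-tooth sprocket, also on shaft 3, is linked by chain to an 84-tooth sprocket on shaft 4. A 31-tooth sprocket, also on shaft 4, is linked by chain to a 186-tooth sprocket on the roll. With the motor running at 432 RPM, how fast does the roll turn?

24 RPM

the motor → shaft 2 (gear mesh, 18/30): 432 ÷ 0.6 = 720 RPM
shaft 2 → shaft 3 (chain, 35/21): 720 ÷ 1.6667 = 432 RPM
shaft 3 → shaft 4 (chain, 84/28): 432 ÷ 3 = 144 RPM
shaft 4 → the roll (chain, 186/31): 144 ÷ 6 = 24 RPM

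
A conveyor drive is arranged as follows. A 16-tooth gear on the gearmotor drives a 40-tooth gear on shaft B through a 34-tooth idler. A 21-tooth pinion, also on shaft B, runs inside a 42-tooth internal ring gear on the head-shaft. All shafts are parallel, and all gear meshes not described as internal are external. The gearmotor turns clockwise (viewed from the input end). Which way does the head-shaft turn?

clockwise

the gearmotor → shaft B: driver → idler → driven is 2 external meshes, 2 reversals → CW.
shaft B → the head-shaft: internal mesh, same direction → CW.
2 reversals in total — an even number — so the head-shaft turns the same way as the gearmotor.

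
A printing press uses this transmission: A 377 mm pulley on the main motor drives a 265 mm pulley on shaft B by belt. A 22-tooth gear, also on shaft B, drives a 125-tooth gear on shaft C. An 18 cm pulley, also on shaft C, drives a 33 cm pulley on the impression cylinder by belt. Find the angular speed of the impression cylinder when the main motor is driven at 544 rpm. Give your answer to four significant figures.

Belt: ratio = 265/377 = 0.70292, so shaft B turns at 544 / 0.70292 = 773.92 rpm.
Gear mesh: ratio = 125/22 = 5.6818, so shaft C turns at 773.92 / 5.6818 = 136.21 rpm.
Belt: ratio = 33/18 = 1.8333, so the impression cylinder turns at 136.21 / 1.8333 = 74.296 rpm.

74.30 rpm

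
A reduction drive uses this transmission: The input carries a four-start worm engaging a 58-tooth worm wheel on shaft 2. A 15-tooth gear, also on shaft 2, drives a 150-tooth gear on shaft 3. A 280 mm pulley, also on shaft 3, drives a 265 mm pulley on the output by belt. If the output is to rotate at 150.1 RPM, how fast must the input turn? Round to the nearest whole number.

Overall ratio R = 14.5 × 10 × 0.94643 = 137.23.
Required input speed = output speed × R = 150.1 × 137.23 = 20599 RPM.

20599 RPM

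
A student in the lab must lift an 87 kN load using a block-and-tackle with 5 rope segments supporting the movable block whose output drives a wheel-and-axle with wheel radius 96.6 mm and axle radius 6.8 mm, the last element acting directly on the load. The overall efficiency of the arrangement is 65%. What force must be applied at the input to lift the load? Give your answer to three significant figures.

1.88 kN

Block-and-tackle MA = number of supporting rope parts = 5.
Wheel-and-axle MA = R/r = 96.6/6.8 = 14.206.
Combined ideal MA = 5 × 14.206 = 71.029.
Actual MA = 71.029 × 0.65 = 46.169.
Effort = load / actual MA = 87 / 46.169 = 1.8844 kN.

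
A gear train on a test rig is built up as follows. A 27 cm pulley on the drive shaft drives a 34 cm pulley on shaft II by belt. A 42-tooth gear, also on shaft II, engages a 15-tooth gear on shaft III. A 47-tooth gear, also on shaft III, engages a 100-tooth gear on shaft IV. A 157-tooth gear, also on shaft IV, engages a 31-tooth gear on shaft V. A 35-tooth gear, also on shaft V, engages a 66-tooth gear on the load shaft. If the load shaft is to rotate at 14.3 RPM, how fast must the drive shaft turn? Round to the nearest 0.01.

Overall ratio R = 1.2593 × 0.35714 × 2.1277 × 0.19745 × 1.8857 = 0.35628.
Required input speed = output speed × R = 14.3 × 0.35628 = 5.0949 RPM.

5.09 RPM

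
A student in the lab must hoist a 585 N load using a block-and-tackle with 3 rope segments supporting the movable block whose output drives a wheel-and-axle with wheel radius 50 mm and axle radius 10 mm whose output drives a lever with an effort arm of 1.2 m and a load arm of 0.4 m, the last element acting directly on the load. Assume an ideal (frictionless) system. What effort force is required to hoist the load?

13 N

Block-and-tackle MA = number of supporting rope parts = 3.
Wheel-and-axle MA = R/r = 50/10 = 5.
Lever MA = effort arm / load arm = 1.2/0.4 = 3.
Combined ideal MA = 3 × 5 × 3 = 45.
Effort = load / MA = 585 / 45 = 13 N.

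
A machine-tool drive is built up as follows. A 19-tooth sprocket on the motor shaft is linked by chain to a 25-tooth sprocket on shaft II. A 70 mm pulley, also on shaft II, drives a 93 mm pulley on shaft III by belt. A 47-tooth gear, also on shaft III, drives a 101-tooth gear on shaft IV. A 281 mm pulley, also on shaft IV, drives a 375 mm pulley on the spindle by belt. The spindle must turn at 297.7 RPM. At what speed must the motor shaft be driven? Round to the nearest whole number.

1492 RPM

Overall ratio R = 1.3158 × 1.3286 × 2.1489 × 1.3345 = 5.0133.
Required input speed = output speed × R = 297.7 × 5.0133 = 1492.4 RPM.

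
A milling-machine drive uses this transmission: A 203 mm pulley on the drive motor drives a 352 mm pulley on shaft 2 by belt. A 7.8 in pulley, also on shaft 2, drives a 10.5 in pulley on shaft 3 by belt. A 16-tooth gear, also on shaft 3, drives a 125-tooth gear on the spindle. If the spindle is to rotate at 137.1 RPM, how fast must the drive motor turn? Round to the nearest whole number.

Overall ratio R = 1.734 × 1.3462 × 7.8125 = 18.236.
Required input speed = output speed × R = 137.1 × 18.236 = 2500.2 RPM.

2500 RPM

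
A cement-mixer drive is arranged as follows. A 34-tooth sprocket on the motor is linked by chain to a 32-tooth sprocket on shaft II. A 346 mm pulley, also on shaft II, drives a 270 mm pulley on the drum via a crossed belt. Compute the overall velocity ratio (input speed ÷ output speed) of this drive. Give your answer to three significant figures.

Each stage contributes driven/driver: chain 32/34 = 0.94118, belt 270/346 = 0.78035.
Overall: 0.94118 × 0.78035 = 0.73444.

0.734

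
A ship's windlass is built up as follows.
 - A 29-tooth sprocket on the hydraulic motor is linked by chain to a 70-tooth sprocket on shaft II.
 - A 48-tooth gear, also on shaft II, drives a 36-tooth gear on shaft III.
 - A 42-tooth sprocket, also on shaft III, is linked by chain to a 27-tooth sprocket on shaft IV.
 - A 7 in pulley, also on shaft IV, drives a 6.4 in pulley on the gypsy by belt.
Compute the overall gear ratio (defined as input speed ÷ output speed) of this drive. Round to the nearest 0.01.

1.06

Each stage contributes driven/driver: chain 70/29 = 2.4138, gear mesh 36/48 = 0.75, chain 27/42 = 0.64286, belt 6.4/7 = 0.91429.
Overall: 2.4138 × 0.75 × 0.64286 × 0.91429 = 1.064.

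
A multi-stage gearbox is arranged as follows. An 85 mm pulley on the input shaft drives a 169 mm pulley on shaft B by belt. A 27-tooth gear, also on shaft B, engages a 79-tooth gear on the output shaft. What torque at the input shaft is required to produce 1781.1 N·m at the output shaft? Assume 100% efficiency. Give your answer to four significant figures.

306.2 N·m

Overall ratio R = 1.9882 × 2.9259 = 5.8174.
Input torque = output torque / R = 1781.1 / 5.8174 = 306.17 N·m.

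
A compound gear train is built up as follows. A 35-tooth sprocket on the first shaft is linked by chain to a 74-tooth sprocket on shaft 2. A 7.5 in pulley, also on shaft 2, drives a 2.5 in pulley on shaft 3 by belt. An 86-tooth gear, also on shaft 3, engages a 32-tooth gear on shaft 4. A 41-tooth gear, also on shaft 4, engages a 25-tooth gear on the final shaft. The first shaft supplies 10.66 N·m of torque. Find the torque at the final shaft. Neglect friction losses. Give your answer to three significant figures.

1.70 N·m

Chain: ratio = 74/35 = 2.1143; torque at shaft 2 = 10.66 × 2.1143 = 22.538 N·m.
Belt: ratio = 2.5/7.5 = 0.33333; torque at shaft 3 = 22.538 × 0.33333 = 7.5128 N·m.
Gear mesh: ratio = 32/86 = 0.37209; torque at shaft 4 = 7.5128 × 0.37209 = 2.7954 N·m.
Gear mesh: ratio = 25/41 = 0.60976; torque at the final shaft = 2.7954 × 0.60976 = 1.7045 N·m.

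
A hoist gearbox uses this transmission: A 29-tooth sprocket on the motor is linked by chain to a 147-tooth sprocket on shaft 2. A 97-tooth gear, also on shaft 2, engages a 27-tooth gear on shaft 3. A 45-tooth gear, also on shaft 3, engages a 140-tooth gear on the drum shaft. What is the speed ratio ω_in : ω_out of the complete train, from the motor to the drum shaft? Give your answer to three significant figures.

4.39

Each stage contributes driven/driver: chain 147/29 = 5.069, gear mesh 27/97 = 0.27835, gear mesh 140/45 = 3.1111.
Overall: 5.069 × 0.27835 × 3.1111 = 4.3896.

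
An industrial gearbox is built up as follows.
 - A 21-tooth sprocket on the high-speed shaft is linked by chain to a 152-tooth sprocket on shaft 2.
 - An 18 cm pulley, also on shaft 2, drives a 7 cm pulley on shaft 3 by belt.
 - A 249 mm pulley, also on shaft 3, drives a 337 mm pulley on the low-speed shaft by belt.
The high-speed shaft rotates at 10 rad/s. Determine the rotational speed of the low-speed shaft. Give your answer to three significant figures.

2.62 rad/s

the high-speed shaft → shaft 2 (chain, 152/21): 10 ÷ 7.2381 = 1.3816 rad/s
shaft 2 → shaft 3 (belt, 7/18): 1.3816 ÷ 0.38889 = 3.5526 rad/s
shaft 3 → the low-speed shaft (belt, 337/249): 3.5526 ÷ 1.3534 = 2.6249 rad/s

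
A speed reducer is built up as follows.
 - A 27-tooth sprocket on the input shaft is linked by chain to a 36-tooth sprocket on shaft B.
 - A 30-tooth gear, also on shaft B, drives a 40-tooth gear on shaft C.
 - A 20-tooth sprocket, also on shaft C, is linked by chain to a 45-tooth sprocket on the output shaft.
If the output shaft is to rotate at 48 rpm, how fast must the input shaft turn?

Overall ratio R = 1.3333 × 1.3333 × 2.25 = 4.
Required input speed = output speed × R = 48 × 4 = 192 rpm.

192 rpm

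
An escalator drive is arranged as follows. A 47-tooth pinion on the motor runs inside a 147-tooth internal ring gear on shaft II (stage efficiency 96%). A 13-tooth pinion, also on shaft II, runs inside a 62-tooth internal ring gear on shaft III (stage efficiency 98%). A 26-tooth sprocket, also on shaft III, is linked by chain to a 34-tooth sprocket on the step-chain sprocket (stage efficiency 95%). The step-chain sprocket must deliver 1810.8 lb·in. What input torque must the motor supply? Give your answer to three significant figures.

104 lb·in

Overall ratio R = 3.1277 × 4.7692 × 1.3077 = 19.506; overall efficiency η = 0.96 × 0.98 × 0.95 = 0.8938.
Input torque = output torque / (R × η) = 1810.8 / (19.506 × 0.8938) = 103.87 lb·in.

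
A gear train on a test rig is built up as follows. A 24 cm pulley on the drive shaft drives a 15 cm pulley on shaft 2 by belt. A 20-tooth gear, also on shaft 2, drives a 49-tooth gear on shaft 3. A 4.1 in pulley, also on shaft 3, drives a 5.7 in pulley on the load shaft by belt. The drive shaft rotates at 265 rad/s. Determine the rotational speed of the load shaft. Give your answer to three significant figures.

124 rad/s

Belt: ratio = 15/24 = 0.625, so shaft 2 turns at 265 / 0.625 = 424 rad/s.
Gear mesh: ratio = 49/20 = 2.45, so shaft 3 turns at 424 / 2.45 = 173.06 rad/s.
Belt: ratio = 5.7/4.1 = 1.3902, so the load shaft turns at 173.06 / 1.3902 = 124.48 rad/s.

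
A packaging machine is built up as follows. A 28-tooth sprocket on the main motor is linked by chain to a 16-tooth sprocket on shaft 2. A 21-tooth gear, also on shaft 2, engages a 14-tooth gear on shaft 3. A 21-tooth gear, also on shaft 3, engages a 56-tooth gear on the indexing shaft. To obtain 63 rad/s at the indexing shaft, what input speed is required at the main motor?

64 rad/s

Overall ratio R = 0.57143 × 0.66667 × 2.6667 = 1.0159.
Required input speed = output speed × R = 63 × 1.0159 = 64 rad/s.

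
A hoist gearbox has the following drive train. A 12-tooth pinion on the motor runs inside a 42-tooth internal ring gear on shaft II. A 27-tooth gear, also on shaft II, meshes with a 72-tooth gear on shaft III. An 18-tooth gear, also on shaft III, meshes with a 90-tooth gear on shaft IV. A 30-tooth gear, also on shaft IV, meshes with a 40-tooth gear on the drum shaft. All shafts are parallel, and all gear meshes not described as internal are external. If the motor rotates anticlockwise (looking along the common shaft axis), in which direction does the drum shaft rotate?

the motor → shaft II: internal mesh, same direction → CCW.
shaft II → shaft III: external mesh, 1 reversal → CW.
shaft III → shaft IV: external mesh, 1 reversal → CCW.
shaft IV → the drum shaft: external mesh, 1 reversal → CW.
3 reversals in total — an odd number — so the drum shaft turns opposite to the motor.

clockwise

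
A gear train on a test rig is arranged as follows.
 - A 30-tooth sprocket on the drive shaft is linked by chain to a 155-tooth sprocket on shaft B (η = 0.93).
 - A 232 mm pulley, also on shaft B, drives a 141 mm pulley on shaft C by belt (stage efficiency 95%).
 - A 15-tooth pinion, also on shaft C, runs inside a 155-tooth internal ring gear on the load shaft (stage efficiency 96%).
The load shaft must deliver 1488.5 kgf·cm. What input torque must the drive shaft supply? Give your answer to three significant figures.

54.1 kgf·cm

Overall ratio R = 5.1667 × 0.60776 × 10.333 = 32.448; overall efficiency η = 0.93 × 0.95 × 0.96 = 0.8482.
Input torque = output torque / (R × η) = 1488.5 / (32.448 × 0.8482) = 54.087 kgf·cm.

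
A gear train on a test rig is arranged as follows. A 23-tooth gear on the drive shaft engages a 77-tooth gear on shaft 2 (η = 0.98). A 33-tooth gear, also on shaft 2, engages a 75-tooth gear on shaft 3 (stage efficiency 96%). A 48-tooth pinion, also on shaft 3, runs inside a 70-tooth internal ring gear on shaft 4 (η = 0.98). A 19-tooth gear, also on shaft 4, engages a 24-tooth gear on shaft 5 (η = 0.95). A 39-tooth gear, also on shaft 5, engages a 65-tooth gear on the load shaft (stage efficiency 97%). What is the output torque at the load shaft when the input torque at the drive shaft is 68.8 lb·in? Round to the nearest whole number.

After the gear mesh (77/23): 68.8 × 3.3478 × 0.98 = 225.72 lb·in
After the gear mesh (75/33): 225.72 × 2.2727 × 0.96 = 492.49 lb·in
After the internal gear (70/48): 492.49 × 1.4583 × 0.98 = 703.85 lb·in
After the gear mesh (24/19): 703.85 × 1.2632 × 0.95 = 844.62 lb·in
After the gear mesh (65/39): 844.62 × 1.6667 × 0.97 = 1365.5 lb·in

1365 lb·in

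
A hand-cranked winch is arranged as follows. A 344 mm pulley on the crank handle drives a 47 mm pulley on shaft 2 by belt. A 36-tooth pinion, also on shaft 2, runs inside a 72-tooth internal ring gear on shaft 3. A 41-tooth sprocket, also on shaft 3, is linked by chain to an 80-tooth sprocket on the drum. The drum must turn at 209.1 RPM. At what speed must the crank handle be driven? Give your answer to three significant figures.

Overall ratio R = 0.13663 × 2 × 1.9512 = 0.53318.
Required input speed = output speed × R = 209.1 × 0.53318 = 111.49 RPM.

111 RPM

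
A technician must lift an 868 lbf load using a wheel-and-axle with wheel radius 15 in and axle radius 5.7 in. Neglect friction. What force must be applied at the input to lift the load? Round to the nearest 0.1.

329.8 lbf

Wheel-and-axle MA = R/r = 15/5.7 = 2.6316.
Effort = load / MA = 868 / 2.6316 = 329.84 lbf.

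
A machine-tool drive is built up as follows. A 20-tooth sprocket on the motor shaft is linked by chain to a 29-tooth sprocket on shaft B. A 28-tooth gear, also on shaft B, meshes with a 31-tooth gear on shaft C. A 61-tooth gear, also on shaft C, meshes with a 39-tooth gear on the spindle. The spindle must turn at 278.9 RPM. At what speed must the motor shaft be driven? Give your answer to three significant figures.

Overall ratio R = 1.45 × 1.1071 × 0.63934 = 1.0264.
Required input speed = output speed × R = 278.9 × 1.0264 = 286.26 RPM.

286 RPM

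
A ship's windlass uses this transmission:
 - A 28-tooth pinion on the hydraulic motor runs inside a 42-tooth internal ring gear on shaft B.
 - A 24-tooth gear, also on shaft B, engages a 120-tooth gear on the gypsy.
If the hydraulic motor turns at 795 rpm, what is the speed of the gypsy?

Internal gear: ratio = 42/28 = 1.5, so shaft B turns at 795 / 1.5 = 530 rpm.
Gear mesh: ratio = 120/24 = 5, so the gypsy turns at 530 / 5 = 106 rpm.

106 rpm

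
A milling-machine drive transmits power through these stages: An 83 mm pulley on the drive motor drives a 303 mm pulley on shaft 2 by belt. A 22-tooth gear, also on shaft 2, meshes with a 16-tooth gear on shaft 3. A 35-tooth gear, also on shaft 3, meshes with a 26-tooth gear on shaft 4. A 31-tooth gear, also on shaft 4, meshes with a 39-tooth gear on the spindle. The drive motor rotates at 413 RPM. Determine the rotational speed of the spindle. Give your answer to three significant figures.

Belt: ratio = 303/83 = 3.6506, so shaft 2 turns at 413 / 3.6506 = 113.13 RPM.
Gear mesh: ratio = 16/22 = 0.72727, so shaft 3 turns at 113.13 / 0.72727 = 155.56 RPM.
Gear mesh: ratio = 26/35 = 0.74286, so shaft 4 turns at 155.56 / 0.74286 = 209.4 RPM.
Gear mesh: ratio = 39/31 = 1.2581, so the spindle turns at 209.4 / 1.2581 = 166.45 RPM.

166 RPM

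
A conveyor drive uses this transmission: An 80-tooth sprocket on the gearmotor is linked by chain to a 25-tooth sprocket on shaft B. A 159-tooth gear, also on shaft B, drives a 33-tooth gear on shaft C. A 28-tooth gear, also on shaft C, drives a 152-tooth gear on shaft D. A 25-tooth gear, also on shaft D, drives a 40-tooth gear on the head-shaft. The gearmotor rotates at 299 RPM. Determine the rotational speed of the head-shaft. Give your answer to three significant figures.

531 RPM

Chain: ratio = 25/80 = 0.3125, so shaft B turns at 299 / 0.3125 = 956.8 RPM.
Gear mesh: ratio = 33/159 = 0.20755, so shaft C turns at 956.8 / 0.20755 = 4610 RPM.
Gear mesh: ratio = 152/28 = 5.4286, so shaft D turns at 4610 / 5.4286 = 849.22 RPM.
Gear mesh: ratio = 40/25 = 1.6, so the head-shaft turns at 849.22 / 1.6 = 530.76 RPM.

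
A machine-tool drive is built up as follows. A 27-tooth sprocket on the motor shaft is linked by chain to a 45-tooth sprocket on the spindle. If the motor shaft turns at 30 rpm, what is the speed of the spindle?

18 rpm

the motor shaft → the spindle (chain, 45/27): 30 ÷ 1.6667 = 18 rpm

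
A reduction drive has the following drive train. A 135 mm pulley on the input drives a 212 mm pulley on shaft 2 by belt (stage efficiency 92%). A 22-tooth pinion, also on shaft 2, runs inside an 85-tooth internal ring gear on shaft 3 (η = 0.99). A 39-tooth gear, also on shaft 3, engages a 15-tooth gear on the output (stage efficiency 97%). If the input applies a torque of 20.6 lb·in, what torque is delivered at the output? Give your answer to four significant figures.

42.47 lb·in

Belt: ratio = 212/135 = 1.5704; torque at shaft 2 = 20.6 × 1.5704 × 0.92 = 29.762 lb·in.
Internal gear: ratio = 85/22 = 3.8636; torque at shaft 3 = 29.762 × 3.8636 × 0.99 = 113.84 lb·in.
Gear mesh: ratio = 15/39 = 0.38462; torque at the output = 113.84 × 0.38462 × 0.97 = 42.47 lb·in.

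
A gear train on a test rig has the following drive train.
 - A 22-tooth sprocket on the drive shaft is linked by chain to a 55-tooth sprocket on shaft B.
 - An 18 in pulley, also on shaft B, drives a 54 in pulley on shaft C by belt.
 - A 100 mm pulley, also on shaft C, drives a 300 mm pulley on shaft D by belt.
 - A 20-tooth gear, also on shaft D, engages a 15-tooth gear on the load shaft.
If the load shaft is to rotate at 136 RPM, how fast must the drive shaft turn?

Overall ratio R = 2.5 × 3 × 3 × 0.75 = 16.875.
Required input speed = output speed × R = 136 × 16.875 = 2295 RPM.

2295 RPM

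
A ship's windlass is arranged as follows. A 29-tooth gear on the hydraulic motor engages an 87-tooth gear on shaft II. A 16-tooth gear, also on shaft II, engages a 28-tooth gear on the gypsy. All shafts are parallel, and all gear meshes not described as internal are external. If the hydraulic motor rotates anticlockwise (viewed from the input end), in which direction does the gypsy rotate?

anticlockwise

the hydraulic motor → shaft II: external mesh, 1 reversal → CW.
shaft II → the gypsy: external mesh, 1 reversal → CCW.
2 reversals in total — an even number — so the gypsy turns the same way as the hydraulic motor.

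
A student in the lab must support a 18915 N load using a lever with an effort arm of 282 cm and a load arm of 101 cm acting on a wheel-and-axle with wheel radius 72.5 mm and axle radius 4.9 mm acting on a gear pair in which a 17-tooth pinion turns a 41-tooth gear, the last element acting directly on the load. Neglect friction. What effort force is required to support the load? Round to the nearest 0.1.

189.8 N

Lever MA = effort arm / load arm = 282/101 = 2.7921.
Wheel-and-axle MA = R/r = 72.5/4.9 = 14.796.
Gear pair MA = 41/17 = 2.4118.
Combined ideal MA = 2.7921 × 14.796 × 2.4118 = 99.633.
Effort = load / MA = 18915 / 99.633 = 189.85 N.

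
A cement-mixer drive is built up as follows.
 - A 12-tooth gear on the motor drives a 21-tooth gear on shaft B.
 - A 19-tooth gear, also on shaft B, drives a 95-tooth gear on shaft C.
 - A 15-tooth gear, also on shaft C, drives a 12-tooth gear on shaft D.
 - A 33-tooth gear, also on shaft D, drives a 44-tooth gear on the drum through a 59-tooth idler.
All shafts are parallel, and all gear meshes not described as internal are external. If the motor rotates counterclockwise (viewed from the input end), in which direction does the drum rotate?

the motor → shaft B: external mesh, 1 reversal → CW.
shaft B → shaft C: external mesh, 1 reversal → CCW.
shaft C → shaft D: external mesh, 1 reversal → CW.
shaft D → the drum: driver → idler → driven is 2 external meshes, 2 reversals → CW.
5 reversals in total — an odd number — so the drum turns opposite to the motor.

clockwise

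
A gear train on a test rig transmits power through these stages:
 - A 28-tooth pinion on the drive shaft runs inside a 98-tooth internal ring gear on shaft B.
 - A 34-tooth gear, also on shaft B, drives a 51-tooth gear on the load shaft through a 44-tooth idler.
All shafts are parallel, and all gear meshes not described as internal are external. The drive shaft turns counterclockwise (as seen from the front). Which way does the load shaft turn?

counterclockwise

the drive shaft → shaft B: internal mesh, same direction → CCW.
shaft B → the load shaft: driver → idler → driven is 2 external meshes, 2 reversals → CCW.
2 reversals in total — an even number — so the load shaft turns the same way as the drive shaft.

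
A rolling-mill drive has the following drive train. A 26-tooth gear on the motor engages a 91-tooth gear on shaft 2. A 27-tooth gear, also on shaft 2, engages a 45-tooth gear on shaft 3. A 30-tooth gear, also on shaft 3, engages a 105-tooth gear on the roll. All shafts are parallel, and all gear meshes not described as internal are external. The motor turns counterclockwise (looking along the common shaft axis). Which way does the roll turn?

clockwise

the motor → shaft 2: external mesh, 1 reversal → CW.
shaft 2 → shaft 3: external mesh, 1 reversal → CCW.
shaft 3 → the roll: external mesh, 1 reversal → CW.
3 reversals in total — an odd number — so the roll turns opposite to the motor.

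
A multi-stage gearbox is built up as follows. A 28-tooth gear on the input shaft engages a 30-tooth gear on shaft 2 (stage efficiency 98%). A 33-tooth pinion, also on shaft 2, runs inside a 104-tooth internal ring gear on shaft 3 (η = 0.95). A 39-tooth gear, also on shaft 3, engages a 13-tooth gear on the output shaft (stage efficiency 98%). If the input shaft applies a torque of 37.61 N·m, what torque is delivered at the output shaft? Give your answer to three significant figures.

After the gear mesh (30/28): 37.61 × 1.0714 × 0.98 = 39.49 N·m
After the internal gear (104/33): 39.49 × 3.1515 × 0.95 = 118.23 N·m
After the gear mesh (13/39): 118.23 × 0.33333 × 0.98 = 38.623 N·m

38.6 N·m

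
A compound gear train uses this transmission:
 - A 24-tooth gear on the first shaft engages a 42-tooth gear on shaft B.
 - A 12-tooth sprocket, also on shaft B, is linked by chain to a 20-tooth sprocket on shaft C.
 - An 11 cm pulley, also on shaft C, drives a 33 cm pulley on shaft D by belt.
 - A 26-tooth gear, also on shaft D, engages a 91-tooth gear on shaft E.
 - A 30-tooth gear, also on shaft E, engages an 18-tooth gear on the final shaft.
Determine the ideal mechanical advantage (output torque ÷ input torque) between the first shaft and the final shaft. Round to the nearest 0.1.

Each stage contributes driven/driver: gear mesh 42/24 = 1.75, chain 20/12 = 1.6667, belt 33/11 = 3, gear mesh 91/26 = 3.5, gear mesh 18/30 = 0.6.
Overall: 1.75 × 1.6667 × 3 × 3.5 × 0.6 = 18.375.

18.4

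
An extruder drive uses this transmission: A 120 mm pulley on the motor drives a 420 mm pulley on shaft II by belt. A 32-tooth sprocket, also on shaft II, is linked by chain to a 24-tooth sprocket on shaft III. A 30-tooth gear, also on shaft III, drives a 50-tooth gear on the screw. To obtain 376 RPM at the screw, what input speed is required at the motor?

1645 RPM

Overall ratio R = 3.5 × 0.75 × 1.6667 = 4.375.
Required input speed = output speed × R = 376 × 4.375 = 1645 RPM.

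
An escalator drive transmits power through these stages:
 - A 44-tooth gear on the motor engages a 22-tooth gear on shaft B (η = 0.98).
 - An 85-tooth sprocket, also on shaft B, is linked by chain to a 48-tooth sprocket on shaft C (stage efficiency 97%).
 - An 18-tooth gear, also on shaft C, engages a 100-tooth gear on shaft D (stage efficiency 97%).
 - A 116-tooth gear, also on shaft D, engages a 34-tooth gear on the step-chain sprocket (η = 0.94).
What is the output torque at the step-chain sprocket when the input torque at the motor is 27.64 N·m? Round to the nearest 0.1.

11.0 N·m

After the gear mesh (22/44): 27.64 × 0.5 × 0.98 = 13.544 N·m
After the chain (48/85): 13.544 × 0.56471 × 0.97 = 7.4187 N·m
After the gear mesh (100/18): 7.4187 × 5.5556 × 0.97 = 39.979 N·m
After the gear mesh (34/116): 39.979 × 0.2931 × 0.94 = 11.015 N·m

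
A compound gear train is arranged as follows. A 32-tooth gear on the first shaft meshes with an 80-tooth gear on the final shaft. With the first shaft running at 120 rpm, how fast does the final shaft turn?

Gear mesh: ratio = 80/32 = 2.5, so the final shaft turns at 120 / 2.5 = 48 rpm.

48 rpm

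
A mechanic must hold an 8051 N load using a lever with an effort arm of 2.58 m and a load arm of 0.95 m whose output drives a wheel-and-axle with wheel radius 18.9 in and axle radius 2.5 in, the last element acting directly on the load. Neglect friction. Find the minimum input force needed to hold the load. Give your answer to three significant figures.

Lever MA = effort arm / load arm = 2.58/0.95 = 2.7158.
Wheel-and-axle MA = R/r = 18.9/2.5 = 7.56.
Combined ideal MA = 2.7158 × 7.56 = 20.531.
Effort = load / MA = 8051 / 20.531 = 392.13 N.

392 N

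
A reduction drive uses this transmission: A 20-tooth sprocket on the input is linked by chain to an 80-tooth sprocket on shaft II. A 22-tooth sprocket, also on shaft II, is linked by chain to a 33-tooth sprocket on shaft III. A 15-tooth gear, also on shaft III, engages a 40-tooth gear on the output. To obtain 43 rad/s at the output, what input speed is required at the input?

688 rad/s

Overall ratio R = 4 × 1.5 × 2.6667 = 16.
Required input speed = output speed × R = 43 × 16 = 688 rad/s.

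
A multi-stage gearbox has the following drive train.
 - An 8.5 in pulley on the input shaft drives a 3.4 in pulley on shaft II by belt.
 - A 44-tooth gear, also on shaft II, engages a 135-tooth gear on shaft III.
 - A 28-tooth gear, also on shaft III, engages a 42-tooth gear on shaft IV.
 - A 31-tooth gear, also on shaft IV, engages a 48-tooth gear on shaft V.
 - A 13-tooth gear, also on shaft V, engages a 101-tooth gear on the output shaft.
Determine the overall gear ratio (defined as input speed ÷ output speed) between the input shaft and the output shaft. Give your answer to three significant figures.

Each stage contributes driven/driver: belt 3.4/8.5 = 0.4, gear mesh 135/44 = 3.0682, gear mesh 42/28 = 1.5, gear mesh 48/31 = 1.5484, gear mesh 101/13 = 7.7692.
Overall: 0.4 × 3.0682 × 1.5 × 1.5484 × 7.7692 = 22.146.

22.1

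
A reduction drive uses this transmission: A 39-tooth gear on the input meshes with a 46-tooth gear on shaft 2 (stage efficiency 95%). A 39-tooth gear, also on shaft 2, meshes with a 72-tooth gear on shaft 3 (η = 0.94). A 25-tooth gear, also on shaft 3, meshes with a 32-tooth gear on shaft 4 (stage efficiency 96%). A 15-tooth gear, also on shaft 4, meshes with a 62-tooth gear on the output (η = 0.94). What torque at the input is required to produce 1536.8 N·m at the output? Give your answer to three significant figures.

Overall ratio R = 1.1795 × 1.8462 × 1.28 × 4.1333 = 11.521; overall efficiency η = 0.95 × 0.94 × 0.96 × 0.94 = 0.8058.
Input torque = output torque / (R × η) = 1536.8 / (11.521 × 0.8058) = 165.54 N·m.

166 N·m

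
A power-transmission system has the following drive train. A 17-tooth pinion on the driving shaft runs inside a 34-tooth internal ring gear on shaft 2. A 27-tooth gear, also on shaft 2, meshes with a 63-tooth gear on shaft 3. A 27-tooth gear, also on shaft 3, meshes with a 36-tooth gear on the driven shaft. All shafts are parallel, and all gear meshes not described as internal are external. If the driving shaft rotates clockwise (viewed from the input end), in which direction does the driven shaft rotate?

the driving shaft → shaft 2: internal mesh, same direction → CW.
shaft 2 → shaft 3: external mesh, 1 reversal → CCW.
shaft 3 → the driven shaft: external mesh, 1 reversal → CW.
2 reversals in total — an even number — so the driven shaft turns the same way as the driving shaft.

clockwise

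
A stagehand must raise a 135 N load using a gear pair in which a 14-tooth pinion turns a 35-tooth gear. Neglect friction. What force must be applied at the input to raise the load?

Gear pair MA = 35/14 = 2.5.
Effort = load / MA = 135 / 2.5 = 54 N.

54 N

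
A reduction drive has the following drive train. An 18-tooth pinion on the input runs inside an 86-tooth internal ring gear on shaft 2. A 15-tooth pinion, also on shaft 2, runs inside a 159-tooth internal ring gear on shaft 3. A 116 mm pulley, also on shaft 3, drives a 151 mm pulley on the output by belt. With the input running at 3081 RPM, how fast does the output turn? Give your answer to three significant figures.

Internal gear: ratio = 86/18 = 4.7778, so shaft 2 turns at 3081 / 4.7778 = 644.86 RPM.
Internal gear: ratio = 159/15 = 10.6, so shaft 3 turns at 644.86 / 10.6 = 60.836 RPM.
Belt: ratio = 151/116 = 1.3017, so the output turns at 60.836 / 1.3017 = 46.735 RPM.

46.7 RPM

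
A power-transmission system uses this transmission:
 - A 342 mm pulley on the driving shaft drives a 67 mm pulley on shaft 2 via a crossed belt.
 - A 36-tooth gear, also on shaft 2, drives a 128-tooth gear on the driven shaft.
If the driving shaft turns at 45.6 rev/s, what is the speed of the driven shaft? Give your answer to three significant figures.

65.5 rev/s

belt 67/342 = 0.19591 → 45.6/0.19591 = 232.76 rev/s
gear mesh 128/36 = 3.5556 → 232.76/3.5556 = 65.465 rev/s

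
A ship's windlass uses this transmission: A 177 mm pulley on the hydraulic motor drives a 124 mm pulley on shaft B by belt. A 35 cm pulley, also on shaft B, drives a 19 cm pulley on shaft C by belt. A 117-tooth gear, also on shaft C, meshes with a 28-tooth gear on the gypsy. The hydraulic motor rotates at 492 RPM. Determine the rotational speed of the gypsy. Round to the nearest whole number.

Belt: ratio = 124/177 = 0.70056, so shaft B turns at 492 / 0.70056 = 702.29 RPM.
Belt: ratio = 19/35 = 0.54286, so shaft C turns at 702.29 / 0.54286 = 1293.7 RPM.
Gear mesh: ratio = 28/117 = 0.23932, so the gypsy turns at 1293.7 / 0.23932 = 5405.8 RPM.

5406 RPM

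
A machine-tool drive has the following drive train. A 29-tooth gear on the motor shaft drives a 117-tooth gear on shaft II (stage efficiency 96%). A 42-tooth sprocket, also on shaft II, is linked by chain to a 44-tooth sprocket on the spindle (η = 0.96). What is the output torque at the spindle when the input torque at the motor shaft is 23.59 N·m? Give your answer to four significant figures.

91.89 N·m

After the gear mesh (117/29): 23.59 × 4.0345 × 0.96 = 91.367 N·m
After the chain (44/42): 91.367 × 1.0476 × 0.96 = 91.889 N·m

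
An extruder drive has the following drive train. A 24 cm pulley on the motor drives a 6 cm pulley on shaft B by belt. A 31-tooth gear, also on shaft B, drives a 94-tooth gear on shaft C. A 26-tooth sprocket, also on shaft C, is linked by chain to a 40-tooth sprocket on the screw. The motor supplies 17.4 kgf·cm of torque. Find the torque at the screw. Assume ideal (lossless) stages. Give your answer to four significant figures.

Belt: ratio = 6/24 = 0.25; torque at shaft B = 17.4 × 0.25 = 4.35 kgf·cm.
Gear mesh: ratio = 94/31 = 3.0323; torque at shaft C = 4.35 × 3.0323 = 13.19 kgf·cm.
Chain: ratio = 40/26 = 1.5385; torque at the screw = 13.19 × 1.5385 = 20.293 kgf·cm.

20.29 kgf·cm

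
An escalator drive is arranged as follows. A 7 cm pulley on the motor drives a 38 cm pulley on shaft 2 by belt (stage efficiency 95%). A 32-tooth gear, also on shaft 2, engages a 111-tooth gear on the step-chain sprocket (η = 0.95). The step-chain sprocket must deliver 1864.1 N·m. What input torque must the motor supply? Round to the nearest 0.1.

109.7 N·m

Overall ratio R = 5.4286 × 3.4688 = 18.83; overall efficiency η = 0.95 × 0.95 = 0.9025.
Input torque = output torque / (R × η) = 1864.1 / (18.83 × 0.9025) = 109.69 N·m.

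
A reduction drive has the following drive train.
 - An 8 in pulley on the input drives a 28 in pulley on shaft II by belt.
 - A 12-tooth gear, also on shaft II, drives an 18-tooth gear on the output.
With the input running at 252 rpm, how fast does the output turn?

48 rpm

Belt: ratio = 28/8 = 3.5, so shaft II turns at 252 / 3.5 = 72 rpm.
Gear mesh: ratio = 18/12 = 1.5, so the output turns at 72 / 1.5 = 48 rpm.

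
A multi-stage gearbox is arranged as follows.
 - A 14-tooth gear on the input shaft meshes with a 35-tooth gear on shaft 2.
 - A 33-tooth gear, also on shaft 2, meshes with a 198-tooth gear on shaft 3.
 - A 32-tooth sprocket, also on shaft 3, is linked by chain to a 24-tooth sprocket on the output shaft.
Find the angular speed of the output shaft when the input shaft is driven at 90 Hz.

8 Hz

gear mesh 35/14 = 2.5 → 90/2.5 = 36 Hz
gear mesh 198/33 = 6 → 36/6 = 6 Hz
chain 24/32 = 0.75 → 6/0.75 = 8 Hz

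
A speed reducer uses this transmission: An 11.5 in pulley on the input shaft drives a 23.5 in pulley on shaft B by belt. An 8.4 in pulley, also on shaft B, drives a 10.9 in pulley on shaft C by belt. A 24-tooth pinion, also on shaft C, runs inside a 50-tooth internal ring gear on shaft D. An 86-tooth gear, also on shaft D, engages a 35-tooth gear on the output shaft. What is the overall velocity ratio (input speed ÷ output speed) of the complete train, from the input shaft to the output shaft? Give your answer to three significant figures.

2.25

Each stage contributes driven/driver: belt 23.5/11.5 = 2.0435, belt 10.9/8.4 = 1.2976, internal gear 50/24 = 2.0833, gear mesh 35/86 = 0.40698.
Overall: 2.0435 × 1.2976 × 2.0833 × 0.40698 = 2.2483.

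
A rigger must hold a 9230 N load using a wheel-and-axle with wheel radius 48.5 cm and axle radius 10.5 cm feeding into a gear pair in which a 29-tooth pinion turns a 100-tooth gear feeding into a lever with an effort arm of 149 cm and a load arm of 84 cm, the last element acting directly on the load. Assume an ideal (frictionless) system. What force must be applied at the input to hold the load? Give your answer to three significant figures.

327 N

Wheel-and-axle MA = R/r = 48.5/10.5 = 4.619.
Gear pair MA = 100/29 = 3.4483.
Lever MA = effort arm / load arm = 149/84 = 1.7738.
Combined ideal MA = 4.619 × 3.4483 × 1.7738 = 28.253.
Effort = load / MA = 9230 / 28.253 = 326.69 N.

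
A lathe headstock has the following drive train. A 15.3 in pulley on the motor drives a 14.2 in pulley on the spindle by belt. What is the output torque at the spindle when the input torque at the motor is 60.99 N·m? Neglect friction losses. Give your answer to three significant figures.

56.6 N·m

Belt: ratio = 14.2/15.3 = 0.9281; torque at the spindle = 60.99 × 0.9281 = 56.605 N·m.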